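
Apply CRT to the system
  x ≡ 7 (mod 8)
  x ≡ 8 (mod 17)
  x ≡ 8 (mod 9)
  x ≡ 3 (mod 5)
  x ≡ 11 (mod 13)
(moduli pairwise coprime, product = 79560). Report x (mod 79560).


Product of moduli M = 8 · 17 · 9 · 5 · 13 = 79560.
Merge one congruence at a time:
  Start: x ≡ 7 (mod 8).
  Combine with x ≡ 8 (mod 17); new modulus lcm = 136.
    Write x = 7 + 8·t and substitute into x ≡ 8 (mod 17): 8·t ≡ 8 − 7 = 1 (mod 17).
    The inverse of 8 mod 17 is 15 (since 8·15 = 120 = 7·17 + 1), so t ≡ 15·1 = 15 ≡ 15 (mod 17).
    Then x = 7 + 8·15 = 127, valid modulo lcm(8, 17) = 136: x ≡ 127 (mod 136).
  Combine with x ≡ 8 (mod 9); new modulus lcm = 1224.
    Write x = 127 + 136·t and substitute into x ≡ 8 (mod 9): 136·t ≡ 8 − 127 = -119 (mod 9).
    Reduce coefficients mod 9: 1·t ≡ 7 (mod 9).
    So t ≡ 7 (mod 9).
    Then x = 127 + 136·7 = 1079, valid modulo lcm(136, 9) = 1224: x ≡ 1079 (mod 1224).
  Combine with x ≡ 3 (mod 5); new modulus lcm = 6120.
    Write x = 1079 + 1224·t and substitute into x ≡ 3 (mod 5): 1224·t ≡ 3 − 1079 = -1076 (mod 5).
    Reduce coefficients mod 5: 4·t ≡ 4 (mod 5).
    The inverse of 4 mod 5 is 4 (since 4·4 = 16 = 3·5 + 1), so t ≡ 4·4 = 16 ≡ 1 (mod 5).
    Then x = 1079 + 1224·1 = 2303, valid modulo lcm(1224, 5) = 6120: x ≡ 2303 (mod 6120).
  Combine with x ≡ 11 (mod 13); new modulus lcm = 79560.
    Write x = 2303 + 6120·t and substitute into x ≡ 11 (mod 13): 6120·t ≡ 11 − 2303 = -2292 (mod 13).
    Reduce coefficients mod 13: 10·t ≡ 9 (mod 13).
    The inverse of 10 mod 13 is 4 (since 10·4 = 40 = 3·13 + 1), so t ≡ 4·9 = 36 ≡ 10 (mod 13).
    Then x = 2303 + 6120·10 = 63503, valid modulo lcm(6120, 13) = 79560: x ≡ 63503 (mod 79560).
Verify against each original: 63503 mod 8 = 7, 63503 mod 17 = 8, 63503 mod 9 = 8, 63503 mod 5 = 3, 63503 mod 13 = 11.

x ≡ 63503 (mod 79560).


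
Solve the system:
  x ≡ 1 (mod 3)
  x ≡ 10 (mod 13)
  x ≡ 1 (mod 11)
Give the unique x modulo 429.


Moduli 3, 13, 11 are pairwise coprime; by CRT there is a unique solution modulo M = 3 · 13 · 11 = 429.
Solve pairwise, accumulating the modulus:
  Start with x ≡ 1 (mod 3).
  Combine with x ≡ 10 (mod 13): since gcd(3, 13) = 1, we get a unique residue mod 39.
    Write x = 1 + 3·t and substitute into x ≡ 10 (mod 13): 3·t ≡ 10 − 1 = 9 (mod 13).
    The inverse of 3 mod 13 is 9 (since 3·9 = 27 = 2·13 + 1), so t ≡ 9·9 = 81 ≡ 3 (mod 13).
    Then x = 1 + 3·3 = 10, valid modulo lcm(3, 13) = 39: x ≡ 10 (mod 39).
  Combine with x ≡ 1 (mod 11): since gcd(39, 11) = 1, we get a unique residue mod 429.
    Write x = 10 + 39·t and substitute into x ≡ 1 (mod 11): 39·t ≡ 1 − 10 = -9 (mod 11).
    Reduce coefficients mod 11: 6·t ≡ 2 (mod 11).
    The inverse of 6 mod 11 is 2 (since 6·2 = 12 = 1·11 + 1), so t ≡ 2·2 = 4 ≡ 4 (mod 11).
    Then x = 10 + 39·4 = 166, valid modulo lcm(39, 11) = 429: x ≡ 166 (mod 429).
Verify: 166 mod 3 = 1 ✓, 166 mod 13 = 10 ✓, 166 mod 11 = 1 ✓.

x ≡ 166 (mod 429).


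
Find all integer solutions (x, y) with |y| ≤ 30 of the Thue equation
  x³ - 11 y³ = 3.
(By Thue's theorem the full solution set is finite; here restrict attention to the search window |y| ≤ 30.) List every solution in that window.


The equation is x³ - 11y³ = 3. For fixed y, x³ = 11·y³ + 3, so a solution requires the RHS to be a perfect cube.
Strategy: iterate y from -30 to 30, compute RHS = 11·y³ + 3, and check whether it is a (positive or negative) perfect cube.
Check small values of y:
  y = 0: RHS = 3 is not a perfect cube.
  y = 1: RHS = 14 is not a perfect cube.
  y = -1: RHS = -8 = (-2)³ ⇒ x = -2 works.
  y = 2: RHS = 91 is not a perfect cube.
  y = -2: RHS = -85 is not a perfect cube.
  y = 3: RHS = 300 is not a perfect cube.
  y = -3: RHS = -294 is not a perfect cube.
Continuing the search up to |y| = 30 finds no further solutions beyond those listed.
Collected solutions: (-2, -1).

Solutions (with |y| ≤ 30): (-2, -1).


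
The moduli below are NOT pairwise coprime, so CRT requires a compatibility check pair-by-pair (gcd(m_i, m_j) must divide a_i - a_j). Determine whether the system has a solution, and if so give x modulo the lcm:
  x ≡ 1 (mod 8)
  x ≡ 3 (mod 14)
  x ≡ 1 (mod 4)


Moduli 8, 14, 4 are not pairwise coprime, so CRT works modulo lcm(m_i) when all pairwise compatibility conditions hold.
Pairwise compatibility: gcd(m_i, m_j) must divide a_i - a_j for every pair.
Merge one congruence at a time:
  Start: x ≡ 1 (mod 8).
  Combine with x ≡ 3 (mod 14): gcd(8, 14) = 2; 3 - 1 = 2, which IS divisible by 2, so compatible.
    Write x = 1 + 8·t and substitute into x ≡ 3 (mod 14): 8·t ≡ 3 − 1 = 2 (mod 14).
    Divide the congruence (and modulus) by g = 2: 4·t ≡ 1 (mod 7).
    The inverse of 4 mod 7 is 2 (since 4·2 = 8 = 1·7 + 1), so t ≡ 2·1 = 2 ≡ 2 (mod 7).
    Then x = 1 + 8·2 = 17, valid modulo lcm(8, 14) = 56: x ≡ 17 (mod 56).
  Combine with x ≡ 1 (mod 4): gcd(56, 4) = 4; 1 - 17 = -16, which IS divisible by 4, so compatible.
    Write x = 17 + 56·t and substitute into x ≡ 1 (mod 4): 56·t ≡ 1 − 17 = -16 (mod 4).
    Divide the congruence (and modulus) by g = 4: 14·t ≡ -4 (mod 1).
    Modulo 1 every t works; take t = 0.
    Then x = 17 + 56·0 = 17, valid modulo lcm(56, 4) = 56: x ≡ 17 (mod 56).
Verify: 17 mod 8 = 1, 17 mod 14 = 3, 17 mod 4 = 1.

x ≡ 17 (mod 56).


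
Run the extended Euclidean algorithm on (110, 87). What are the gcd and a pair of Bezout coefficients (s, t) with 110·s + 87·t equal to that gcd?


Euclidean algorithm on (110, 87) — divide until remainder is 0:
  110 = 1 · 87 + 23
  87 = 3 · 23 + 18
  23 = 1 · 18 + 5
  18 = 3 · 5 + 3
  5 = 1 · 3 + 2
  3 = 1 · 2 + 1
  2 = 2 · 1 + 0
gcd(110, 87) = 1.
Track Bezout coefficients alongside the remainders: start with r₀ = 110 = a·1 + b·0 (s = 1, t = 0) and r₁ = 87 = a·0 + b·1 (s = 0, t = 1); each new remainder r_{k+1} = r_{k-1} − q_k·r_k inherits s_{k+1} = s_{k-1} − q_k·s_k, t_{k+1} = t_{k-1} − q_k·t_k, so r_k = a·s_k + b·t_k at every step:
  q = 1: r = 23, s = 1 − 1·0 = 1, t = 0 − 1·1 = -1  (check: 110·1 + 87·(-1) = 23)
  q = 3: r = 18, s = 0 − 3·1 = -3, t = 1 − 3·(-1) = 4  (check: 110·(-3) + 87·4 = 18)
  q = 1: r = 5, s = 1 − 1·(-3) = 4, t = -1 − 1·4 = -5  (check: 110·4 + 87·(-5) = 5)
  q = 3: r = 3, s = -3 − 3·4 = -15, t = 4 − 3·(-5) = 19  (check: 110·(-15) + 87·19 = 3)
  q = 1: r = 2, s = 4 − 1·(-15) = 19, t = -5 − 1·19 = -24  (check: 110·19 + 87·(-24) = 2)
  q = 1: r = 1, s = -15 − 1·19 = -34, t = 19 − 1·(-24) = 43  (check: 110·(-34) + 87·43 = 1)
The row with r = 1 (the gcd) gives the Bezout coefficients s = -34, t = 43.
Result: 110 · (-34) + 87 · (43) = 1.

gcd(110, 87) = 1; s = -34, t = 43 (check: 110·(-34) + 87·43 = 1).


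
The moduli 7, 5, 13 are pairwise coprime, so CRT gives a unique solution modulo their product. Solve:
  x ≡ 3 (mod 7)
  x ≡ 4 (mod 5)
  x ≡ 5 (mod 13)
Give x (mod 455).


Moduli 7, 5, 13 are pairwise coprime; by CRT there is a unique solution modulo M = 7 · 5 · 13 = 455.
Solve pairwise, accumulating the modulus:
  Start with x ≡ 3 (mod 7).
  Combine with x ≡ 4 (mod 5): since gcd(7, 5) = 1, we get a unique residue mod 35.
    Write x = 3 + 7·t and substitute into x ≡ 4 (mod 5): 7·t ≡ 4 − 3 = 1 (mod 5).
    Reduce coefficients mod 5: 2·t ≡ 1 (mod 5).
    The inverse of 2 mod 5 is 3 (since 2·3 = 6 = 1·5 + 1), so t ≡ 3·1 = 3 ≡ 3 (mod 5).
    Then x = 3 + 7·3 = 24, valid modulo lcm(7, 5) = 35: x ≡ 24 (mod 35).
  Combine with x ≡ 5 (mod 13): since gcd(35, 13) = 1, we get a unique residue mod 455.
    Write x = 24 + 35·t and substitute into x ≡ 5 (mod 13): 35·t ≡ 5 − 24 = -19 (mod 13).
    Reduce coefficients mod 13: 9·t ≡ 7 (mod 13).
    The inverse of 9 mod 13 is 3 (since 9·3 = 27 = 2·13 + 1), so t ≡ 3·7 = 21 ≡ 8 (mod 13).
    Then x = 24 + 35·8 = 304, valid modulo lcm(35, 13) = 455: x ≡ 304 (mod 455).
Verify: 304 mod 7 = 3 ✓, 304 mod 5 = 4 ✓, 304 mod 13 = 5 ✓.

x ≡ 304 (mod 455).


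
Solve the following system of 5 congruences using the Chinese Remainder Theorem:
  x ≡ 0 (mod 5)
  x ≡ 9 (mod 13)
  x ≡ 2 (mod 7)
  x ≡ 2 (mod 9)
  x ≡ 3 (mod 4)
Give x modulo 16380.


Product of moduli M = 5 · 13 · 7 · 9 · 4 = 16380.
Merge one congruence at a time:
  Start: x ≡ 0 (mod 5).
  Combine with x ≡ 9 (mod 13); new modulus lcm = 65.
    Write x = 0 + 5·t and substitute into x ≡ 9 (mod 13): 5·t ≡ 9 − 0 = 9 (mod 13).
    The inverse of 5 mod 13 is 8 (since 5·8 = 40 = 3·13 + 1), so t ≡ 8·9 = 72 ≡ 7 (mod 13).
    Then x = 0 + 5·7 = 35, valid modulo lcm(5, 13) = 65: x ≡ 35 (mod 65).
  Combine with x ≡ 2 (mod 7); new modulus lcm = 455.
    Write x = 35 + 65·t and substitute into x ≡ 2 (mod 7): 65·t ≡ 2 − 35 = -33 (mod 7).
    Reduce coefficients mod 7: 2·t ≡ 2 (mod 7).
    The inverse of 2 mod 7 is 4 (since 2·4 = 8 = 1·7 + 1), so t ≡ 4·2 = 8 ≡ 1 (mod 7).
    Then x = 35 + 65·1 = 100, valid modulo lcm(65, 7) = 455: x ≡ 100 (mod 455).
  Combine with x ≡ 2 (mod 9); new modulus lcm = 4095.
    Write x = 100 + 455·t and substitute into x ≡ 2 (mod 9): 455·t ≡ 2 − 100 = -98 (mod 9).
    Reduce coefficients mod 9: 5·t ≡ 1 (mod 9).
    The inverse of 5 mod 9 is 2 (since 5·2 = 10 = 1·9 + 1), so t ≡ 2·1 = 2 ≡ 2 (mod 9).
    Then x = 100 + 455·2 = 1010, valid modulo lcm(455, 9) = 4095: x ≡ 1010 (mod 4095).
  Combine with x ≡ 3 (mod 4); new modulus lcm = 16380.
    Write x = 1010 + 4095·t and substitute into x ≡ 3 (mod 4): 4095·t ≡ 3 − 1010 = -1007 (mod 4).
    Reduce coefficients mod 4: 3·t ≡ 1 (mod 4).
    The inverse of 3 mod 4 is 3 (since 3·3 = 9 = 2·4 + 1), so t ≡ 3·1 = 3 ≡ 3 (mod 4).
    Then x = 1010 + 4095·3 = 13295, valid modulo lcm(4095, 4) = 16380: x ≡ 13295 (mod 16380).
Verify against each original: 13295 mod 5 = 0, 13295 mod 13 = 9, 13295 mod 7 = 2, 13295 mod 9 = 2, 13295 mod 4 = 3.

x ≡ 13295 (mod 16380).


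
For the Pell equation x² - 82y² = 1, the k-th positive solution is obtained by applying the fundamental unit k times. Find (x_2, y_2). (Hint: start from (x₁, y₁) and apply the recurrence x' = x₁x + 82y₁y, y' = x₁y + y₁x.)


Step 1: Find the fundamental solution (x₁, y₁) of x² - 82y² = 1.
  Expand √82 as a continued fraction. a₀ = ⌊√82⌋ = 9; iterate m_{k+1} = d_k·a_k − m_k, d_{k+1} = (82 − m_{k+1}²)/d_k, a_{k+1} = ⌊(a₀ + m_{k+1})/d_{k+1}⌋ (starting m₀ = 0, d₀ = 1), with convergents p_k = a_k·p_{k-1} + p_{k-2}, q_k = a_k·q_{k-1} + q_{k-2} (p₋₁ = 1, q₋₁ = 0):
  k = 0: a₀ = 9; p₀/q₀ = 9/1; p₀² − 82·q₀² = 81 − 82 = -1.
  k = 1: m = 9, d = 1, a = ⌊(9 + 9)/1⌋ = 18; p/q = (18·9 + 1)/(18·1 + 0) = 163/18; p² − 82·q² = 26569 − 26568 = 1.
  The first convergent with p² − 82·q² = 1 gives the fundamental solution (x₁, y₁) = (163, 18).
Step 2: Apply the recurrence (x_{n+1}, y_{n+1}) = (x₁x_n + 82y₁y_n, x₁y_n + y₁x_n) repeatedly.
  From (x_1, y_1) = (163, 18): x_2 = 163·163 + 82·18·18 = 53137; y_2 = 163·18 + 18·163 = 5868.
Step 3: Verify x_2² - 82·y_2² = 2823540769 - 2823540768 = 1 (should be 1). ✓

(x_1, y_1) = (163, 18); (x_2, y_2) = (53137, 5868).


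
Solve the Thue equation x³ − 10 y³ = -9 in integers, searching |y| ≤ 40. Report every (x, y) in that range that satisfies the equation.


The equation is x³ - 10y³ = -9. For fixed y, x³ = 10·y³ − 9, so a solution requires the RHS to be a perfect cube.
Strategy: iterate y from -40 to 40, compute RHS = 10·y³ − 9, and check whether it is a (positive or negative) perfect cube.
Check small values of y:
  y = 0: RHS = -9 is not a perfect cube.
  y = 1: RHS = 1 = (1)³ ⇒ x = 1 works.
  y = -1: RHS = -19 is not a perfect cube.
  y = 2: RHS = 71 is not a perfect cube.
  y = -2: RHS = -89 is not a perfect cube.
  y = 3: RHS = 261 is not a perfect cube.
  y = -3: RHS = -279 is not a perfect cube.
Continuing the search up to |y| = 40 finds no further solutions beyond those listed.
Collected solutions: (1, 1).

Solutions (with |y| ≤ 40): (1, 1).


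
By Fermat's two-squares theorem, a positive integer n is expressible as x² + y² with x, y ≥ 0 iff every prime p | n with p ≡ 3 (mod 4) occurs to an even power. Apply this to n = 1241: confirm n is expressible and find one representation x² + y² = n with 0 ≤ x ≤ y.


Step 1: Factor n = 1241 = 17 · 73.
Step 2: Check the mod-4 condition on each prime factor: 17 ≡ 1 (mod 4), exponent 1; 73 ≡ 1 (mod 4), exponent 1.
All primes ≡ 3 (mod 4) appear to even exponent (or don't appear), so by the two-squares theorem n IS expressible as a sum of two squares.
Step 3: Build a representation. Here n = 17 · 73 is a product of primes ≡ 1 (mod 4). Each prime p ≡ 1 (mod 4) is itself a sum of two squares; find a² by testing p − a² for a perfect square:
  17: 17 − 1² = 16 = 4² ⇒ 17 = 1² + 4².
  73: 73 − 1² = 72, 73 − 2² = 69, 73 − 3² = 64 = 8² ⇒ 73 = 3² + 8².
  Combine using the Brahmagupta–Fibonacci identity (a² + b²)(c² + d²) = (ac − bd)² + (ad + bc)² = (ac + bd)² + (ad − bc)²:
  17 · 73 = 1241: from (1² + 4²)(3² + 8²), take (1·3 − 4·8, 1·8 + 4·3) = (3 − 32, 8 + 12) = (-29, 20); dropping signs (only squares matter) gives (29, 20); check 29² + 20² = 841 + 400 = 1241 ✓.
Step 4: Order so x ≤ y and verify: 20² + 29² = 400 + 841 = 1241 = n. ✓

n = 1241 = 20² + 29² (one valid representation with x ≤ y).


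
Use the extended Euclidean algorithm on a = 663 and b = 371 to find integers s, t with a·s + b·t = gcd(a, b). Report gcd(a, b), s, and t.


Euclidean algorithm on (663, 371) — divide until remainder is 0:
  663 = 1 · 371 + 292
  371 = 1 · 292 + 79
  292 = 3 · 79 + 55
  79 = 1 · 55 + 24
  55 = 2 · 24 + 7
  24 = 3 · 7 + 3
  7 = 2 · 3 + 1
  3 = 3 · 1 + 0
gcd(663, 371) = 1.
Track Bezout coefficients alongside the remainders: start with r₀ = 663 = a·1 + b·0 (s = 1, t = 0) and r₁ = 371 = a·0 + b·1 (s = 0, t = 1); each new remainder r_{k+1} = r_{k-1} − q_k·r_k inherits s_{k+1} = s_{k-1} − q_k·s_k, t_{k+1} = t_{k-1} − q_k·t_k, so r_k = a·s_k + b·t_k at every step:
  q = 1: r = 292, s = 1 − 1·0 = 1, t = 0 − 1·1 = -1  (check: 663·1 + 371·(-1) = 292)
  q = 1: r = 79, s = 0 − 1·1 = -1, t = 1 − 1·(-1) = 2  (check: 663·(-1) + 371·2 = 79)
  q = 3: r = 55, s = 1 − 3·(-1) = 4, t = -1 − 3·2 = -7  (check: 663·4 + 371·(-7) = 55)
  q = 1: r = 24, s = -1 − 1·4 = -5, t = 2 − 1·(-7) = 9  (check: 663·(-5) + 371·9 = 24)
  q = 2: r = 7, s = 4 − 2·(-5) = 14, t = -7 − 2·9 = -25  (check: 663·14 + 371·(-25) = 7)
  q = 3: r = 3, s = -5 − 3·14 = -47, t = 9 − 3·(-25) = 84  (check: 663·(-47) + 371·84 = 3)
  q = 2: r = 1, s = 14 − 2·(-47) = 108, t = -25 − 2·84 = -193  (check: 663·108 + 371·(-193) = 1)
The row with r = 1 (the gcd) gives the Bezout coefficients s = 108, t = -193.
Result: 663 · (108) + 371 · (-193) = 1.

gcd(663, 371) = 1; s = 108, t = -193 (check: 663·108 + 371·(-193) = 1).


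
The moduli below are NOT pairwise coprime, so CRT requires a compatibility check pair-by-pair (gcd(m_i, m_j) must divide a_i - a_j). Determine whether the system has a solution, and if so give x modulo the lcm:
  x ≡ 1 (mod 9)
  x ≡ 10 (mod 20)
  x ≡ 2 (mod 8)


Moduli 9, 20, 8 are not pairwise coprime, so CRT works modulo lcm(m_i) when all pairwise compatibility conditions hold.
Pairwise compatibility: gcd(m_i, m_j) must divide a_i - a_j for every pair.
Merge one congruence at a time:
  Start: x ≡ 1 (mod 9).
  Combine with x ≡ 10 (mod 20): gcd(9, 20) = 1; 10 - 1 = 9, which IS divisible by 1, so compatible.
    Write x = 1 + 9·t and substitute into x ≡ 10 (mod 20): 9·t ≡ 10 − 1 = 9 (mod 20).
    The inverse of 9 mod 20 is 9 (since 9·9 = 81 = 4·20 + 1), so t ≡ 9·9 = 81 ≡ 1 (mod 20).
    Then x = 1 + 9·1 = 10, valid modulo lcm(9, 20) = 180: x ≡ 10 (mod 180).
  Combine with x ≡ 2 (mod 8): gcd(180, 8) = 4; 2 - 10 = -8, which IS divisible by 4, so compatible.
    Write x = 10 + 180·t and substitute into x ≡ 2 (mod 8): 180·t ≡ 2 − 10 = -8 (mod 8).
    Divide the congruence (and modulus) by g = 4: 45·t ≡ -2 (mod 2).
    Reduce coefficients mod 2: 1·t ≡ 0 (mod 2).
    So t ≡ 0 (mod 2).
    Then x = 10 + 180·0 = 10, valid modulo lcm(180, 8) = 360: x ≡ 10 (mod 360).
Verify: 10 mod 9 = 1, 10 mod 20 = 10, 10 mod 8 = 2.

x ≡ 10 (mod 360).


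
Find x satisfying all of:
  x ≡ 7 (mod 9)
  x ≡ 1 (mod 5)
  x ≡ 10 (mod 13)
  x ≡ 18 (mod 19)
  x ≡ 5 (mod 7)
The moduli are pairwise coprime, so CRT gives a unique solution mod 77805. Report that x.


Product of moduli M = 9 · 5 · 13 · 19 · 7 = 77805.
Merge one congruence at a time:
  Start: x ≡ 7 (mod 9).
  Combine with x ≡ 1 (mod 5); new modulus lcm = 45.
    Write x = 7 + 9·t and substitute into x ≡ 1 (mod 5): 9·t ≡ 1 − 7 = -6 (mod 5).
    Reduce coefficients mod 5: 4·t ≡ 4 (mod 5).
    The inverse of 4 mod 5 is 4 (since 4·4 = 16 = 3·5 + 1), so t ≡ 4·4 = 16 ≡ 1 (mod 5).
    Then x = 7 + 9·1 = 16, valid modulo lcm(9, 5) = 45: x ≡ 16 (mod 45).
  Combine with x ≡ 10 (mod 13); new modulus lcm = 585.
    Write x = 16 + 45·t and substitute into x ≡ 10 (mod 13): 45·t ≡ 10 − 16 = -6 (mod 13).
    Reduce coefficients mod 13: 6·t ≡ 7 (mod 13).
    The inverse of 6 mod 13 is 11 (since 6·11 = 66 = 5·13 + 1), so t ≡ 11·7 = 77 ≡ 12 (mod 13).
    Then x = 16 + 45·12 = 556, valid modulo lcm(45, 13) = 585: x ≡ 556 (mod 585).
  Combine with x ≡ 18 (mod 19); new modulus lcm = 11115.
    Write x = 556 + 585·t and substitute into x ≡ 18 (mod 19): 585·t ≡ 18 − 556 = -538 (mod 19).
    Reduce coefficients mod 19: 15·t ≡ 13 (mod 19).
    The inverse of 15 mod 19 is 14 (since 15·14 = 210 = 11·19 + 1), so t ≡ 14·13 = 182 ≡ 11 (mod 19).
    Then x = 556 + 585·11 = 6991, valid modulo lcm(585, 19) = 11115: x ≡ 6991 (mod 11115).
  Combine with x ≡ 5 (mod 7); new modulus lcm = 77805.
    Write x = 6991 + 11115·t and substitute into x ≡ 5 (mod 7): 11115·t ≡ 5 − 6991 = -6986 (mod 7).
    Reduce coefficients mod 7: 6·t ≡ 0 (mod 7).
    The inverse of 6 mod 7 is 6 (since 6·6 = 36 = 5·7 + 1), so t ≡ 6·0 = 0 ≡ 0 (mod 7).
    Then x = 6991 + 11115·0 = 6991, valid modulo lcm(11115, 7) = 77805: x ≡ 6991 (mod 77805).
Verify against each original: 6991 mod 9 = 7, 6991 mod 5 = 1, 6991 mod 13 = 10, 6991 mod 19 = 18, 6991 mod 7 = 5.

x ≡ 6991 (mod 77805).


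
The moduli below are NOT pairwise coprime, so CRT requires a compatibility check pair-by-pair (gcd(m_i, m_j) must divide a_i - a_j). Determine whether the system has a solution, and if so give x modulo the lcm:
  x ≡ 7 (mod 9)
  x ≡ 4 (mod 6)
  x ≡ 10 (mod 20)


Moduli 9, 6, 20 are not pairwise coprime, so CRT works modulo lcm(m_i) when all pairwise compatibility conditions hold.
Pairwise compatibility: gcd(m_i, m_j) must divide a_i - a_j for every pair.
Merge one congruence at a time:
  Start: x ≡ 7 (mod 9).
  Combine with x ≡ 4 (mod 6): gcd(9, 6) = 3; 4 - 7 = -3, which IS divisible by 3, so compatible.
    Write x = 7 + 9·t and substitute into x ≡ 4 (mod 6): 9·t ≡ 4 − 7 = -3 (mod 6).
    Divide the congruence (and modulus) by g = 3: 3·t ≡ -1 (mod 2).
    Reduce coefficients mod 2: 1·t ≡ 1 (mod 2).
    So t ≡ 1 (mod 2).
    Then x = 7 + 9·1 = 16, valid modulo lcm(9, 6) = 18: x ≡ 16 (mod 18).
  Combine with x ≡ 10 (mod 20): gcd(18, 20) = 2; 10 - 16 = -6, which IS divisible by 2, so compatible.
    Write x = 16 + 18·t and substitute into x ≡ 10 (mod 20): 18·t ≡ 10 − 16 = -6 (mod 20).
    Divide the congruence (and modulus) by g = 2: 9·t ≡ -3 (mod 10).
    Reduce coefficients mod 10: 9·t ≡ 7 (mod 10).
    The inverse of 9 mod 10 is 9 (since 9·9 = 81 = 8·10 + 1), so t ≡ 9·7 = 63 ≡ 3 (mod 10).
    Then x = 16 + 18·3 = 70, valid modulo lcm(18, 20) = 180: x ≡ 70 (mod 180).
Verify: 70 mod 9 = 7, 70 mod 6 = 4, 70 mod 20 = 10.

x ≡ 70 (mod 180).


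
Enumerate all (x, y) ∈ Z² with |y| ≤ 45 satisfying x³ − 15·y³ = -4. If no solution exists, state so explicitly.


The equation is x³ - 15y³ = -4. For fixed y, x³ = 15·y³ − 4, so a solution requires the RHS to be a perfect cube.
Strategy: iterate y from -45 to 45, compute RHS = 15·y³ − 4, and check whether it is a (positive or negative) perfect cube.
Check small values of y:
  y = 0: RHS = -4 is not a perfect cube.
  y = 1: RHS = 11 is not a perfect cube.
  y = -1: RHS = -19 is not a perfect cube.
  y = 2: RHS = 116 is not a perfect cube.
  y = -2: RHS = -124 is not a perfect cube.
  y = 3: RHS = 401 is not a perfect cube.
  y = -3: RHS = -409 is not a perfect cube.
Continuing the search up to |y| = 45 finds no solutions either.
No (x, y) in the scanned range satisfies the equation.

No integer solutions with |y| ≤ 45.


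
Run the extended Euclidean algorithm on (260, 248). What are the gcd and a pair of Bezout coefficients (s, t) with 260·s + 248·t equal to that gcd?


Euclidean algorithm on (260, 248) — divide until remainder is 0:
  260 = 1 · 248 + 12
  248 = 20 · 12 + 8
  12 = 1 · 8 + 4
  8 = 2 · 4 + 0
gcd(260, 248) = 4.
Track Bezout coefficients alongside the remainders: start with r₀ = 260 = a·1 + b·0 (s = 1, t = 0) and r₁ = 248 = a·0 + b·1 (s = 0, t = 1); each new remainder r_{k+1} = r_{k-1} − q_k·r_k inherits s_{k+1} = s_{k-1} − q_k·s_k, t_{k+1} = t_{k-1} − q_k·t_k, so r_k = a·s_k + b·t_k at every step:
  q = 1: r = 12, s = 1 − 1·0 = 1, t = 0 − 1·1 = -1  (check: 260·1 + 248·(-1) = 12)
  q = 20: r = 8, s = 0 − 20·1 = -20, t = 1 − 20·(-1) = 21  (check: 260·(-20) + 248·21 = 8)
  q = 1: r = 4, s = 1 − 1·(-20) = 21, t = -1 − 1·21 = -22  (check: 260·21 + 248·(-22) = 4)
The row with r = 4 (the gcd) gives the Bezout coefficients s = 21, t = -22.
Result: 260 · (21) + 248 · (-22) = 4.

gcd(260, 248) = 4; s = 21, t = -22 (check: 260·21 + 248·(-22) = 4).


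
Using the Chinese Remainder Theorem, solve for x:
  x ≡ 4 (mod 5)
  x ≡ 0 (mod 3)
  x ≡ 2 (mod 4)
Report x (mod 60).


Moduli 5, 3, 4 are pairwise coprime; by CRT there is a unique solution modulo M = 5 · 3 · 4 = 60.
Solve pairwise, accumulating the modulus:
  Start with x ≡ 4 (mod 5).
  Combine with x ≡ 0 (mod 3): since gcd(5, 3) = 1, we get a unique residue mod 15.
    Write x = 4 + 5·t and substitute into x ≡ 0 (mod 3): 5·t ≡ 0 − 4 = -4 (mod 3).
    Reduce coefficients mod 3: 2·t ≡ 2 (mod 3).
    The inverse of 2 mod 3 is 2 (since 2·2 = 4 = 1·3 + 1), so t ≡ 2·2 = 4 ≡ 1 (mod 3).
    Then x = 4 + 5·1 = 9, valid modulo lcm(5, 3) = 15: x ≡ 9 (mod 15).
  Combine with x ≡ 2 (mod 4): since gcd(15, 4) = 1, we get a unique residue mod 60.
    Write x = 9 + 15·t and substitute into x ≡ 2 (mod 4): 15·t ≡ 2 − 9 = -7 (mod 4).
    Reduce coefficients mod 4: 3·t ≡ 1 (mod 4).
    The inverse of 3 mod 4 is 3 (since 3·3 = 9 = 2·4 + 1), so t ≡ 3·1 = 3 ≡ 3 (mod 4).
    Then x = 9 + 15·3 = 54, valid modulo lcm(15, 4) = 60: x ≡ 54 (mod 60).
Verify: 54 mod 5 = 4 ✓, 54 mod 3 = 0 ✓, 54 mod 4 = 2 ✓.

x ≡ 54 (mod 60).


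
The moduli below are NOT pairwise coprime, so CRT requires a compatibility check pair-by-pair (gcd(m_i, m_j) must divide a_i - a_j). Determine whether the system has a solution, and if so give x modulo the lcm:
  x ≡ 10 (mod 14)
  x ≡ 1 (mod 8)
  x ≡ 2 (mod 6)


Moduli 14, 8, 6 are not pairwise coprime, so CRT works modulo lcm(m_i) when all pairwise compatibility conditions hold.
Pairwise compatibility: gcd(m_i, m_j) must divide a_i - a_j for every pair.
Merge one congruence at a time:
  Start: x ≡ 10 (mod 14).
  Combine with x ≡ 1 (mod 8): gcd(14, 8) = 2, and 1 - 10 = -9 is NOT divisible by 2.
    ⇒ system is inconsistent (no integer solution).

No solution (the system is inconsistent).


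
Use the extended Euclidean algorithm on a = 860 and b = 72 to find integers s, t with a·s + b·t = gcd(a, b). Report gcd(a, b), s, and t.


Euclidean algorithm on (860, 72) — divide until remainder is 0:
  860 = 11 · 72 + 68
  72 = 1 · 68 + 4
  68 = 17 · 4 + 0
gcd(860, 72) = 4.
Track Bezout coefficients alongside the remainders: start with r₀ = 860 = a·1 + b·0 (s = 1, t = 0) and r₁ = 72 = a·0 + b·1 (s = 0, t = 1); each new remainder r_{k+1} = r_{k-1} − q_k·r_k inherits s_{k+1} = s_{k-1} − q_k·s_k, t_{k+1} = t_{k-1} − q_k·t_k, so r_k = a·s_k + b·t_k at every step:
  q = 11: r = 68, s = 1 − 11·0 = 1, t = 0 − 11·1 = -11  (check: 860·1 + 72·(-11) = 68)
  q = 1: r = 4, s = 0 − 1·1 = -1, t = 1 − 1·(-11) = 12  (check: 860·(-1) + 72·12 = 4)
The row with r = 4 (the gcd) gives the Bezout coefficients s = -1, t = 12.
Result: 860 · (-1) + 72 · (12) = 4.

gcd(860, 72) = 4; s = -1, t = 12 (check: 860·(-1) + 72·12 = 4).


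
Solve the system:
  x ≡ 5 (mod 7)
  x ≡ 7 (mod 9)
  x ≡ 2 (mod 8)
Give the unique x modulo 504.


Moduli 7, 9, 8 are pairwise coprime; by CRT there is a unique solution modulo M = 7 · 9 · 8 = 504.
Solve pairwise, accumulating the modulus:
  Start with x ≡ 5 (mod 7).
  Combine with x ≡ 7 (mod 9): since gcd(7, 9) = 1, we get a unique residue mod 63.
    Write x = 5 + 7·t and substitute into x ≡ 7 (mod 9): 7·t ≡ 7 − 5 = 2 (mod 9).
    The inverse of 7 mod 9 is 4 (since 7·4 = 28 = 3·9 + 1), so t ≡ 4·2 = 8 ≡ 8 (mod 9).
    Then x = 5 + 7·8 = 61, valid modulo lcm(7, 9) = 63: x ≡ 61 (mod 63).
  Combine with x ≡ 2 (mod 8): since gcd(63, 8) = 1, we get a unique residue mod 504.
    Write x = 61 + 63·t and substitute into x ≡ 2 (mod 8): 63·t ≡ 2 − 61 = -59 (mod 8).
    Reduce coefficients mod 8: 7·t ≡ 5 (mod 8).
    The inverse of 7 mod 8 is 7 (since 7·7 = 49 = 6·8 + 1), so t ≡ 7·5 = 35 ≡ 3 (mod 8).
    Then x = 61 + 63·3 = 250, valid modulo lcm(63, 8) = 504: x ≡ 250 (mod 504).
Verify: 250 mod 7 = 5 ✓, 250 mod 9 = 7 ✓, 250 mod 8 = 2 ✓.

x ≡ 250 (mod 504).


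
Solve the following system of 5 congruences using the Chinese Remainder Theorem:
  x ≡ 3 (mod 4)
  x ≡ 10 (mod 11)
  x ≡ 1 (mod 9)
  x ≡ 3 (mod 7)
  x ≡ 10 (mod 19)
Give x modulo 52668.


Product of moduli M = 4 · 11 · 9 · 7 · 19 = 52668.
Merge one congruence at a time:
  Start: x ≡ 3 (mod 4).
  Combine with x ≡ 10 (mod 11); new modulus lcm = 44.
    Write x = 3 + 4·t and substitute into x ≡ 10 (mod 11): 4·t ≡ 10 − 3 = 7 (mod 11).
    The inverse of 4 mod 11 is 3 (since 4·3 = 12 = 1·11 + 1), so t ≡ 3·7 = 21 ≡ 10 (mod 11).
    Then x = 3 + 4·10 = 43, valid modulo lcm(4, 11) = 44: x ≡ 43 (mod 44).
  Combine with x ≡ 1 (mod 9); new modulus lcm = 396.
    Write x = 43 + 44·t and substitute into x ≡ 1 (mod 9): 44·t ≡ 1 − 43 = -42 (mod 9).
    Reduce coefficients mod 9: 8·t ≡ 3 (mod 9).
    The inverse of 8 mod 9 is 8 (since 8·8 = 64 = 7·9 + 1), so t ≡ 8·3 = 24 ≡ 6 (mod 9).
    Then x = 43 + 44·6 = 307, valid modulo lcm(44, 9) = 396: x ≡ 307 (mod 396).
  Combine with x ≡ 3 (mod 7); new modulus lcm = 2772.
    Write x = 307 + 396·t and substitute into x ≡ 3 (mod 7): 396·t ≡ 3 − 307 = -304 (mod 7).
    Reduce coefficients mod 7: 4·t ≡ 4 (mod 7).
    The inverse of 4 mod 7 is 2 (since 4·2 = 8 = 1·7 + 1), so t ≡ 2·4 = 8 ≡ 1 (mod 7).
    Then x = 307 + 396·1 = 703, valid modulo lcm(396, 7) = 2772: x ≡ 703 (mod 2772).
  Combine with x ≡ 10 (mod 19); new modulus lcm = 52668.
    Write x = 703 + 2772·t and substitute into x ≡ 10 (mod 19): 2772·t ≡ 10 − 703 = -693 (mod 19).
    Reduce coefficients mod 19: 17·t ≡ 10 (mod 19).
    The inverse of 17 mod 19 is 9 (since 17·9 = 153 = 8·19 + 1), so t ≡ 9·10 = 90 ≡ 14 (mod 19).
    Then x = 703 + 2772·14 = 39511, valid modulo lcm(2772, 19) = 52668: x ≡ 39511 (mod 52668).
Verify against each original: 39511 mod 4 = 3, 39511 mod 11 = 10, 39511 mod 9 = 1, 39511 mod 7 = 3, 39511 mod 19 = 10.

x ≡ 39511 (mod 52668).


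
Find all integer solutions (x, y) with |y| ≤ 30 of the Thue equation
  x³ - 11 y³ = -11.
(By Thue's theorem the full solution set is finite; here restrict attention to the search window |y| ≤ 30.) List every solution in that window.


The equation is x³ - 11y³ = -11. For fixed y, x³ = 11·y³ − 11, so a solution requires the RHS to be a perfect cube.
Strategy: iterate y from -30 to 30, compute RHS = 11·y³ − 11, and check whether it is a (positive or negative) perfect cube.
Check small values of y:
  y = 0: RHS = -11 is not a perfect cube.
  y = 1: RHS = 0 = (0)³ ⇒ x = 0 works.
  y = -1: RHS = -22 is not a perfect cube.
  y = 2: RHS = 77 is not a perfect cube.
  y = -2: RHS = -99 is not a perfect cube.
  y = 3: RHS = 286 is not a perfect cube.
  y = -3: RHS = -308 is not a perfect cube.
Continuing the search up to |y| = 30 finds no further solutions beyond those listed.
Collected solutions: (0, 1).

Solutions (with |y| ≤ 30): (0, 1).


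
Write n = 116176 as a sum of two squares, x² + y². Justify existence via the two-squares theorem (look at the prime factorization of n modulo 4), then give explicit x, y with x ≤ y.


Step 1: Factor n = 116176 = 2^4 · 53 · 137.
Step 2: Check the mod-4 condition on each prime factor: 2 = 2 (special); 53 ≡ 1 (mod 4), exponent 1; 137 ≡ 1 (mod 4), exponent 1.
All primes ≡ 3 (mod 4) appear to even exponent (or don't appear), so by the two-squares theorem n IS expressible as a sum of two squares.
Step 3: Build a representation. Group n = k² · m with k = 4 and m = 53 · 137 = 7261 (a product of primes ≡ 1 (mod 4)); a representation of m scales to one of n via (k·x)² + (k·y)² = k²(x² + y²). Each prime p ≡ 1 (mod 4) is itself a sum of two squares; find a² by testing p − a² for a perfect square:
  53: 53 − 1² = 52, 53 − 2² = 49 = 7² ⇒ 53 = 2² + 7².
  137: 137 − 1² = 136, 137 − 2² = 133, 137 − 3² = 128, 137 − 4² = 121 = 11² ⇒ 137 = 4² + 11².
  Combine using the Brahmagupta–Fibonacci identity (a² + b²)(c² + d²) = (ac − bd)² + (ad + bc)² = (ac + bd)² + (ad − bc)²:
  53 · 137 = 7261: from (2² + 7²)(4² + 11²), take (2·4 − 7·11, 2·11 + 7·4) = (8 − 77, 22 + 28) = (-69, 50); dropping signs (only squares matter) gives (69, 50); check 69² + 50² = 4761 + 2500 = 7261 ✓.
  Scale by k = 4: (4·69, 4·50) = (276, 200).
Step 4: Order so x ≤ y and verify: 200² + 276² = 40000 + 76176 = 116176 = n. ✓

n = 116176 = 200² + 276² (one valid representation with x ≤ y).


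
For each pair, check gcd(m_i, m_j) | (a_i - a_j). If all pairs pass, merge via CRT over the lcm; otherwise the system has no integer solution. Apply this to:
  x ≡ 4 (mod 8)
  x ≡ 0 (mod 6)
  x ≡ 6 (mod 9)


Moduli 8, 6, 9 are not pairwise coprime, so CRT works modulo lcm(m_i) when all pairwise compatibility conditions hold.
Pairwise compatibility: gcd(m_i, m_j) must divide a_i - a_j for every pair.
Merge one congruence at a time:
  Start: x ≡ 4 (mod 8).
  Combine with x ≡ 0 (mod 6): gcd(8, 6) = 2; 0 - 4 = -4, which IS divisible by 2, so compatible.
    Write x = 4 + 8·t and substitute into x ≡ 0 (mod 6): 8·t ≡ 0 − 4 = -4 (mod 6).
    Divide the congruence (and modulus) by g = 2: 4·t ≡ -2 (mod 3).
    Reduce coefficients mod 3: 1·t ≡ 1 (mod 3).
    So t ≡ 1 (mod 3).
    Then x = 4 + 8·1 = 12, valid modulo lcm(8, 6) = 24: x ≡ 12 (mod 24).
  Combine with x ≡ 6 (mod 9): gcd(24, 9) = 3; 6 - 12 = -6, which IS divisible by 3, so compatible.
    Write x = 12 + 24·t and substitute into x ≡ 6 (mod 9): 24·t ≡ 6 − 12 = -6 (mod 9).
    Divide the congruence (and modulus) by g = 3: 8·t ≡ -2 (mod 3).
    Reduce coefficients mod 3: 2·t ≡ 1 (mod 3).
    The inverse of 2 mod 3 is 2 (since 2·2 = 4 = 1·3 + 1), so t ≡ 2·1 = 2 ≡ 2 (mod 3).
    Then x = 12 + 24·2 = 60, valid modulo lcm(24, 9) = 72: x ≡ 60 (mod 72).
Verify: 60 mod 8 = 4, 60 mod 6 = 0, 60 mod 9 = 6.

x ≡ 60 (mod 72).


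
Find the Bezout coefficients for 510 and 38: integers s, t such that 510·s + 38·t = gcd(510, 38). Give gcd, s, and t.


Euclidean algorithm on (510, 38) — divide until remainder is 0:
  510 = 13 · 38 + 16
  38 = 2 · 16 + 6
  16 = 2 · 6 + 4
  6 = 1 · 4 + 2
  4 = 2 · 2 + 0
gcd(510, 38) = 2.
Track Bezout coefficients alongside the remainders: start with r₀ = 510 = a·1 + b·0 (s = 1, t = 0) and r₁ = 38 = a·0 + b·1 (s = 0, t = 1); each new remainder r_{k+1} = r_{k-1} − q_k·r_k inherits s_{k+1} = s_{k-1} − q_k·s_k, t_{k+1} = t_{k-1} − q_k·t_k, so r_k = a·s_k + b·t_k at every step:
  q = 13: r = 16, s = 1 − 13·0 = 1, t = 0 − 13·1 = -13  (check: 510·1 + 38·(-13) = 16)
  q = 2: r = 6, s = 0 − 2·1 = -2, t = 1 − 2·(-13) = 27  (check: 510·(-2) + 38·27 = 6)
  q = 2: r = 4, s = 1 − 2·(-2) = 5, t = -13 − 2·27 = -67  (check: 510·5 + 38·(-67) = 4)
  q = 1: r = 2, s = -2 − 1·5 = -7, t = 27 − 1·(-67) = 94  (check: 510·(-7) + 38·94 = 2)
The row with r = 2 (the gcd) gives the Bezout coefficients s = -7, t = 94.
Result: 510 · (-7) + 38 · (94) = 2.

gcd(510, 38) = 2; s = -7, t = 94 (check: 510·(-7) + 38·94 = 2).


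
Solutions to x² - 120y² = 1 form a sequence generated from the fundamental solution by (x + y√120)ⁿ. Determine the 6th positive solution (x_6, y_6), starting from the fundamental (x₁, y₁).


Step 1: Find the fundamental solution (x₁, y₁) of x² - 120y² = 1.
  Expand √120 as a continued fraction. a₀ = ⌊√120⌋ = 10; iterate m_{k+1} = d_k·a_k − m_k, d_{k+1} = (120 − m_{k+1}²)/d_k, a_{k+1} = ⌊(a₀ + m_{k+1})/d_{k+1}⌋ (starting m₀ = 0, d₀ = 1), with convergents p_k = a_k·p_{k-1} + p_{k-2}, q_k = a_k·q_{k-1} + q_{k-2} (p₋₁ = 1, q₋₁ = 0):
  k = 0: a₀ = 10; p₀/q₀ = 10/1; p₀² − 120·q₀² = 100 − 120 = -20.
  k = 1: m = 10, d = 20, a = ⌊(10 + 10)/20⌋ = 1; p/q = (1·10 + 1)/(1·1 + 0) = 11/1; p² − 120·q² = 121 − 120 = 1.
  The first convergent with p² − 120·q² = 1 gives the fundamental solution (x₁, y₁) = (11, 1).
Step 2: Apply the recurrence (x_{n+1}, y_{n+1}) = (x₁x_n + 120y₁y_n, x₁y_n + y₁x_n) repeatedly.
  From (x_1, y_1) = (11, 1): x_2 = 11·11 + 120·1·1 = 241; y_2 = 11·1 + 1·11 = 22.
  From (x_2, y_2) = (241, 22): x_3 = 11·241 + 120·1·22 = 5291; y_3 = 11·22 + 1·241 = 483.
  From (x_3, y_3) = (5291, 483): x_4 = 11·5291 + 120·1·483 = 116161; y_4 = 11·483 + 1·5291 = 10604.
  From (x_4, y_4) = (116161, 10604): x_5 = 11·116161 + 120·1·10604 = 2550251; y_5 = 11·10604 + 1·116161 = 232805.
  From (x_5, y_5) = (2550251, 232805): x_6 = 11·2550251 + 120·1·232805 = 55989361; y_6 = 11·232805 + 1·2550251 = 5111106.
Step 3: Verify x_6² - 120·y_6² = 3134808545188321 - 3134808545188320 = 1 (should be 1). ✓

(x_1, y_1) = (11, 1); (x_6, y_6) = (55989361, 5111106).


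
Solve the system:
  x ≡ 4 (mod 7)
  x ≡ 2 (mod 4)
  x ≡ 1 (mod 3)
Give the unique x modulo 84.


Moduli 7, 4, 3 are pairwise coprime; by CRT there is a unique solution modulo M = 7 · 4 · 3 = 84.
Solve pairwise, accumulating the modulus:
  Start with x ≡ 4 (mod 7).
  Combine with x ≡ 2 (mod 4): since gcd(7, 4) = 1, we get a unique residue mod 28.
    Write x = 4 + 7·t and substitute into x ≡ 2 (mod 4): 7·t ≡ 2 − 4 = -2 (mod 4).
    Reduce coefficients mod 4: 3·t ≡ 2 (mod 4).
    The inverse of 3 mod 4 is 3 (since 3·3 = 9 = 2·4 + 1), so t ≡ 3·2 = 6 ≡ 2 (mod 4).
    Then x = 4 + 7·2 = 18, valid modulo lcm(7, 4) = 28: x ≡ 18 (mod 28).
  Combine with x ≡ 1 (mod 3): since gcd(28, 3) = 1, we get a unique residue mod 84.
    Write x = 18 + 28·t and substitute into x ≡ 1 (mod 3): 28·t ≡ 1 − 18 = -17 (mod 3).
    Reduce coefficients mod 3: 1·t ≡ 1 (mod 3).
    So t ≡ 1 (mod 3).
    Then x = 18 + 28·1 = 46, valid modulo lcm(28, 3) = 84: x ≡ 46 (mod 84).
Verify: 46 mod 7 = 4 ✓, 46 mod 4 = 2 ✓, 46 mod 3 = 1 ✓.

x ≡ 46 (mod 84).


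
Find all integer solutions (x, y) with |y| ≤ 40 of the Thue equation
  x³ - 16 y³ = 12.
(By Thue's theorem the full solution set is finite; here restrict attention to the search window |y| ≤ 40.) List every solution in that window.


The equation is x³ - 16y³ = 12. For fixed y, x³ = 16·y³ + 12, so a solution requires the RHS to be a perfect cube.
Strategy: iterate y from -40 to 40, compute RHS = 16·y³ + 12, and check whether it is a (positive or negative) perfect cube.
Check small values of y:
  y = 0: RHS = 12 is not a perfect cube.
  y = 1: RHS = 28 is not a perfect cube.
  y = -1: RHS = -4 is not a perfect cube.
  y = 2: RHS = 140 is not a perfect cube.
  y = -2: RHS = -116 is not a perfect cube.
  y = 3: RHS = 444 is not a perfect cube.
  y = -3: RHS = -420 is not a perfect cube.
Continuing the search up to |y| = 40 finds no solutions either.
No (x, y) in the scanned range satisfies the equation.

No integer solutions with |y| ≤ 40.


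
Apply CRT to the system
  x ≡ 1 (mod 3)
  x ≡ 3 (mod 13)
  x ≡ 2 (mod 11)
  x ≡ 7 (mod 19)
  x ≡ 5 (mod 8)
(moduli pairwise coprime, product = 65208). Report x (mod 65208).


Product of moduli M = 3 · 13 · 11 · 19 · 8 = 65208.
Merge one congruence at a time:
  Start: x ≡ 1 (mod 3).
  Combine with x ≡ 3 (mod 13); new modulus lcm = 39.
    Write x = 1 + 3·t and substitute into x ≡ 3 (mod 13): 3·t ≡ 3 − 1 = 2 (mod 13).
    The inverse of 3 mod 13 is 9 (since 3·9 = 27 = 2·13 + 1), so t ≡ 9·2 = 18 ≡ 5 (mod 13).
    Then x = 1 + 3·5 = 16, valid modulo lcm(3, 13) = 39: x ≡ 16 (mod 39).
  Combine with x ≡ 2 (mod 11); new modulus lcm = 429.
    Write x = 16 + 39·t and substitute into x ≡ 2 (mod 11): 39·t ≡ 2 − 16 = -14 (mod 11).
    Reduce coefficients mod 11: 6·t ≡ 8 (mod 11).
    The inverse of 6 mod 11 is 2 (since 6·2 = 12 = 1·11 + 1), so t ≡ 2·8 = 16 ≡ 5 (mod 11).
    Then x = 16 + 39·5 = 211, valid modulo lcm(39, 11) = 429: x ≡ 211 (mod 429).
  Combine with x ≡ 7 (mod 19); new modulus lcm = 8151.
    Write x = 211 + 429·t and substitute into x ≡ 7 (mod 19): 429·t ≡ 7 − 211 = -204 (mod 19).
    Reduce coefficients mod 19: 11·t ≡ 5 (mod 19).
    The inverse of 11 mod 19 is 7 (since 11·7 = 77 = 4·19 + 1), so t ≡ 7·5 = 35 ≡ 16 (mod 19).
    Then x = 211 + 429·16 = 7075, valid modulo lcm(429, 19) = 8151: x ≡ 7075 (mod 8151).
  Combine with x ≡ 5 (mod 8); new modulus lcm = 65208.
    Write x = 7075 + 8151·t and substitute into x ≡ 5 (mod 8): 8151·t ≡ 5 − 7075 = -7070 (mod 8).
    Reduce coefficients mod 8: 7·t ≡ 2 (mod 8).
    The inverse of 7 mod 8 is 7 (since 7·7 = 49 = 6·8 + 1), so t ≡ 7·2 = 14 ≡ 6 (mod 8).
    Then x = 7075 + 8151·6 = 55981, valid modulo lcm(8151, 8) = 65208: x ≡ 55981 (mod 65208).
Verify against each original: 55981 mod 3 = 1, 55981 mod 13 = 3, 55981 mod 11 = 2, 55981 mod 19 = 7, 55981 mod 8 = 5.

x ≡ 55981 (mod 65208).


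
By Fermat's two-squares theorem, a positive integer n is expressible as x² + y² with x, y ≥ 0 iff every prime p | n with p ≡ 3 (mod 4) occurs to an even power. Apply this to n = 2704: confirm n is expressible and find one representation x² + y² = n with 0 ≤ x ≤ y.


Step 1: Factor n = 2704 = 2^4 · 13^2.
Step 2: Check the mod-4 condition on each prime factor: 2 = 2 (special); 13 ≡ 1 (mod 4), exponent 2.
All primes ≡ 3 (mod 4) appear to even exponent (or don't appear), so by the two-squares theorem n IS expressible as a sum of two squares.
Step 3: Build a representation. Group n = k² · m with k = 4 and m = 13 · 13 = 169 (a product of primes ≡ 1 (mod 4)); a representation of m scales to one of n via (k·x)² + (k·y)² = k²(x² + y²). Each prime p ≡ 1 (mod 4) is itself a sum of two squares; find a² by testing p − a² for a perfect square:
  13: 13 − 1² = 12, 13 − 2² = 9 = 3² ⇒ 13 = 2² + 3².
  Combine using the Brahmagupta–Fibonacci identity (a² + b²)(c² + d²) = (ac − bd)² + (ad + bc)² = (ac + bd)² + (ad − bc)²:
  13 · 13 = 169: from (2² + 3²)(2² + 3²), take (2·2 − 3·3, 2·3 + 3·2) = (4 − 9, 6 + 6) = (-5, 12); dropping signs (only squares matter) gives (5, 12); check 5² + 12² = 25 + 144 = 169 ✓.
  Scale by k = 4: (4·5, 4·12) = (20, 48).
Step 4: Order so x ≤ y and verify: 20² + 48² = 400 + 2304 = 2704 = n. ✓

n = 2704 = 20² + 48² (one valid representation with x ≤ y).


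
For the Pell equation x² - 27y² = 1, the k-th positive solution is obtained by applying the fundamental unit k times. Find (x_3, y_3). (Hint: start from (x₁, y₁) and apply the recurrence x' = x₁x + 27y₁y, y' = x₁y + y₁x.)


Step 1: Find the fundamental solution (x₁, y₁) of x² - 27y² = 1.
  Expand √27 as a continued fraction. a₀ = ⌊√27⌋ = 5; iterate m_{k+1} = d_k·a_k − m_k, d_{k+1} = (27 − m_{k+1}²)/d_k, a_{k+1} = ⌊(a₀ + m_{k+1})/d_{k+1}⌋ (starting m₀ = 0, d₀ = 1), with convergents p_k = a_k·p_{k-1} + p_{k-2}, q_k = a_k·q_{k-1} + q_{k-2} (p₋₁ = 1, q₋₁ = 0):
  k = 0: a₀ = 5; p₀/q₀ = 5/1; p₀² − 27·q₀² = 25 − 27 = -2.
  k = 1: m = 5, d = 2, a = ⌊(5 + 5)/2⌋ = 5; p/q = (5·5 + 1)/(5·1 + 0) = 26/5; p² − 27·q² = 676 − 675 = 1.
  The first convergent with p² − 27·q² = 1 gives the fundamental solution (x₁, y₁) = (26, 5).
Step 2: Apply the recurrence (x_{n+1}, y_{n+1}) = (x₁x_n + 27y₁y_n, x₁y_n + y₁x_n) repeatedly.
  From (x_1, y_1) = (26, 5): x_2 = 26·26 + 27·5·5 = 1351; y_2 = 26·5 + 5·26 = 260.
  From (x_2, y_2) = (1351, 260): x_3 = 26·1351 + 27·5·260 = 70226; y_3 = 26·260 + 5·1351 = 13515.
Step 3: Verify x_3² - 27·y_3² = 4931691076 - 4931691075 = 1 (should be 1). ✓

(x_1, y_1) = (26, 5); (x_3, y_3) = (70226, 13515).
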